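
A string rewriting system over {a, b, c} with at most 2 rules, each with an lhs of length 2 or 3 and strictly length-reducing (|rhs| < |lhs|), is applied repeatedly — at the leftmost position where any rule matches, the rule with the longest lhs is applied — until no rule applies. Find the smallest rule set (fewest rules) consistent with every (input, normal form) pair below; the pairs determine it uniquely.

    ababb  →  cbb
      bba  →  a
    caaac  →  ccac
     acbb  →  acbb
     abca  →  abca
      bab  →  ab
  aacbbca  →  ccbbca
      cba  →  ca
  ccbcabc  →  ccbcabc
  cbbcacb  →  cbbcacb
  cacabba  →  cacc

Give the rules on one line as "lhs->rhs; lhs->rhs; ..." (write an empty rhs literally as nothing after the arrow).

aa->c; ba->a

  | ababb => aabb => cbb
  | bba => ba => a
  | caaac => ccac
  | acbb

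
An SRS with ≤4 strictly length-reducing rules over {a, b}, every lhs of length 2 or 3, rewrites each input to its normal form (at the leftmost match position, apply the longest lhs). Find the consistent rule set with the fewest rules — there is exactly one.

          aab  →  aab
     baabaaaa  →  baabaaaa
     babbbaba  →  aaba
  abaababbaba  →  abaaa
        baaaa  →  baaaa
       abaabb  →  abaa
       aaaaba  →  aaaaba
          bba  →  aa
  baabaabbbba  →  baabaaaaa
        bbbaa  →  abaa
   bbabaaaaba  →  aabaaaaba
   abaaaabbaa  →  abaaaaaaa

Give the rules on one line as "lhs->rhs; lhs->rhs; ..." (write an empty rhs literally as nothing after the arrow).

  | aab
  | baabaaaa
  | babbbaba => bbaba => aaba
  | abaababbaba => abaababa => abaaa

bab->; bb->; bba->aa; bbb->ab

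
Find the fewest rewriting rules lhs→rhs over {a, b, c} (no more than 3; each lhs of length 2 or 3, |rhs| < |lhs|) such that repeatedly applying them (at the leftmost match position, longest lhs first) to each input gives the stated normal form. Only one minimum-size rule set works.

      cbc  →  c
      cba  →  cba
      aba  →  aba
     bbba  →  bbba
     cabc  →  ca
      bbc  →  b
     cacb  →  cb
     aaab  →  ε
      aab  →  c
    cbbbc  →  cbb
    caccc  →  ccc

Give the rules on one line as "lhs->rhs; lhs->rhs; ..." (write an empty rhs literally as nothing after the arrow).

  | cbc => c
  | cba
  | aba
  | bbba

aab->c; ac->; bc->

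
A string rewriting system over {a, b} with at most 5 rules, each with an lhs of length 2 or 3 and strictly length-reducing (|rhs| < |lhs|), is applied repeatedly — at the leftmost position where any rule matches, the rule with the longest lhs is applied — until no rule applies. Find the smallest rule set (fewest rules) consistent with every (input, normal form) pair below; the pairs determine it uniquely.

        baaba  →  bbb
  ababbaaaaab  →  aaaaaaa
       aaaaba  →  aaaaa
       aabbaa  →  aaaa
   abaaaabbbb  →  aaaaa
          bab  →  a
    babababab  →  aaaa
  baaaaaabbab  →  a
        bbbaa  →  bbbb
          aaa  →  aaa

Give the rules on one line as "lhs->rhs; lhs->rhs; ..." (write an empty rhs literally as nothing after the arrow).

  | baaba => bbba => bbb
  | ababbaaaaab => aabbaaaaab => aabaaaaab => aaaaaaab => aaaaaaa
  | aaaaba => aaaaa
  | aabbaa => aabaa => aaaa

ab->a; ba->b; baa->bb; bab->ab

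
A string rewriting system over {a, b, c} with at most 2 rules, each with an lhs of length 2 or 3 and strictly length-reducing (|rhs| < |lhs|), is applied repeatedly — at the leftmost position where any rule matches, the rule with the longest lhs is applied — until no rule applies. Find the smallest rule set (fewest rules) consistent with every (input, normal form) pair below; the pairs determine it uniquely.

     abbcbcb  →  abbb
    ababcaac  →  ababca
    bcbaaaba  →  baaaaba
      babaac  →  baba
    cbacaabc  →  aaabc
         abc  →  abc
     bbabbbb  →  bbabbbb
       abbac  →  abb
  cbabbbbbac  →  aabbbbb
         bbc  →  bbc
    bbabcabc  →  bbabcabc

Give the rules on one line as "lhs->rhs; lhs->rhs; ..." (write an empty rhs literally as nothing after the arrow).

  | abbcbcb => abbacb => abbb
  | ababcaac => ababca
  | bcbaaaba => baaaaba
  | babaac => baba

ac->; cb->a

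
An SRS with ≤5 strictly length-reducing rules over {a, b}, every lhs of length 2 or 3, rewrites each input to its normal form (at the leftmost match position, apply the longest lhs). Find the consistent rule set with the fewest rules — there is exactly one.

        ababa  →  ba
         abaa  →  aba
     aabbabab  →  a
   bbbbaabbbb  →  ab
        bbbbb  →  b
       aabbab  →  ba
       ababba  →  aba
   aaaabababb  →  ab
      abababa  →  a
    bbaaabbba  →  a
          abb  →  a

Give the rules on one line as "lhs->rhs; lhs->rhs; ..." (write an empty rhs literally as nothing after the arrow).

aa->a; aab->ba; bab->ab; bb->

  | ababa => aaba => baa => ba
  | abaa => aba
  | aabbabab => bababab => ababab => aabab => baab => bba => a
  | bbbbaabbbb => bbaabbbb => aabbbb => babbb => abbb => ab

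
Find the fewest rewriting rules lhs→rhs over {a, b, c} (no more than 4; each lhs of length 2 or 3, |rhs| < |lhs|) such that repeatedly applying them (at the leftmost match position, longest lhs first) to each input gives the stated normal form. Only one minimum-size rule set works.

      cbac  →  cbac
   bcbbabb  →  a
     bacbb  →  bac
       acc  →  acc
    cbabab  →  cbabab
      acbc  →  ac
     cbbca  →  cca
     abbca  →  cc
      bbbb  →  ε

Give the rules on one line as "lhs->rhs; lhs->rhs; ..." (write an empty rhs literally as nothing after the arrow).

  | cbac
  | bcbbabb => bbabb => abb => a
  | bacbb => bac
  | acc

aca->cc; bb->; bc->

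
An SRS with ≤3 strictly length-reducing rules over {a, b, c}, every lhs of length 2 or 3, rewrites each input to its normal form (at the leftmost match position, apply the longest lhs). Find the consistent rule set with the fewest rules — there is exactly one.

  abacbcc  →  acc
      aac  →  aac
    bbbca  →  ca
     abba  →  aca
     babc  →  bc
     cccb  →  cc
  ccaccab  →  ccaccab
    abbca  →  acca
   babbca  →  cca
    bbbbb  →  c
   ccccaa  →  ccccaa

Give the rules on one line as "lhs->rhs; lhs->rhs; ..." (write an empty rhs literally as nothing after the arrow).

  | abacbcc => acbcc => acc
  | aac
  | bbbca => cbca => ca
  | abba => aca

ba->; bb->c; cb->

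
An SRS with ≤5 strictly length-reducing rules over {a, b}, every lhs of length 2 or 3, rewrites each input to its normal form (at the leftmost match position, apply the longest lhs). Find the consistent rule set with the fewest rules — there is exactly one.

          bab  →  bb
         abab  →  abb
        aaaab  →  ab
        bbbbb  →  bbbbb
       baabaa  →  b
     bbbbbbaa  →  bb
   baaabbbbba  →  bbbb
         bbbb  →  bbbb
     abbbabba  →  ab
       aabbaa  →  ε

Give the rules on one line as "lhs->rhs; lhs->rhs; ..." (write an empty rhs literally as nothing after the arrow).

aa->b; ba->; bab->bb; bba->

  | bab => bb
  | abab => abb
  | aaaab => baab => ab
  | bbbbb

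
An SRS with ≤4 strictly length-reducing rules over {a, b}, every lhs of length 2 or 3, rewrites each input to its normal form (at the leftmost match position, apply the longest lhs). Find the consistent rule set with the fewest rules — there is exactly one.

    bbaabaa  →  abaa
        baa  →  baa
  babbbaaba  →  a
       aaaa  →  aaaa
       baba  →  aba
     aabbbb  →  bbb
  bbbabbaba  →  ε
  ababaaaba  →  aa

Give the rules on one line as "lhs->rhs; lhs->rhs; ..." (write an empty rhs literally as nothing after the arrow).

aab->; bab->ab; bba->

  | bbaabaa => abaa
  | baa
  | babbbaaba => abbbaaba => ababa => aaba => a
  | aaaa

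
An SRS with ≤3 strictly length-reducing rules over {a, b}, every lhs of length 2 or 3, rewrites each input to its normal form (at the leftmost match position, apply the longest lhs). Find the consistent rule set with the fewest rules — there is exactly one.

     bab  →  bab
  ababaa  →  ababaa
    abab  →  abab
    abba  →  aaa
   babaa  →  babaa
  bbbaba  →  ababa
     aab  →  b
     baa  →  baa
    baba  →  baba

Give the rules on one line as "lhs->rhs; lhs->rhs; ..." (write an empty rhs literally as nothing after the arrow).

  | bab
  | ababaa
  | abab
  | abba => aaa

aab->b; bb->a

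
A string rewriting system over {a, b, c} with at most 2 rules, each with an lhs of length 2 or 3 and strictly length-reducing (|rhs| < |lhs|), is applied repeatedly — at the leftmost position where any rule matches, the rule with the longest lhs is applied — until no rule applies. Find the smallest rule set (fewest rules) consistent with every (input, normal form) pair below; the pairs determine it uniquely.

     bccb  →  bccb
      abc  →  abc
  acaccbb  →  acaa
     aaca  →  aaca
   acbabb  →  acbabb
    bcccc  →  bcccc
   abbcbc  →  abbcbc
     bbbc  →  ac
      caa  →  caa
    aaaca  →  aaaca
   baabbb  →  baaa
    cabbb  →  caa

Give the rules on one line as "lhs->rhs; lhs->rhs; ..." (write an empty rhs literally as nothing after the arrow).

  | bccb
  | abc
  | acaccbb => acabbb => acaa
  | aaca

acc->ab; bbb->a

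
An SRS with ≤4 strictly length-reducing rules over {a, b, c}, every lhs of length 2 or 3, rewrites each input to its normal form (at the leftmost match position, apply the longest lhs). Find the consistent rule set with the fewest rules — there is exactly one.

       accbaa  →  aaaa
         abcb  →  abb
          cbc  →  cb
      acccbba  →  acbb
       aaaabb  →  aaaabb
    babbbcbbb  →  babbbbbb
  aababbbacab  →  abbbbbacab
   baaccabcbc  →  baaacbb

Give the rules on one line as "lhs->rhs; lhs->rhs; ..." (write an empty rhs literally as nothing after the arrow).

aba->bb; bc->b; cca->ac; ccb->a

  | accbaa => aaaa
  | abcb => abb
  | cbc => cb
  | acccbba => acaba => acbb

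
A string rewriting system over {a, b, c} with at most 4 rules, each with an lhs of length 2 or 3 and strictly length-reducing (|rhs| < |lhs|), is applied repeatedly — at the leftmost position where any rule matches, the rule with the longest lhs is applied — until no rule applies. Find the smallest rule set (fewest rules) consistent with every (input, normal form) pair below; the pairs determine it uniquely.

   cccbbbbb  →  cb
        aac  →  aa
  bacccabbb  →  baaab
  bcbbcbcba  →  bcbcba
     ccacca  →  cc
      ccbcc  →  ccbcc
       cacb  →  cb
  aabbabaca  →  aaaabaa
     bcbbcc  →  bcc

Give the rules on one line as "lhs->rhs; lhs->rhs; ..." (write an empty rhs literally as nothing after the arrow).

  | cccbbbbb => cccabbb => ccbbb => ccab => cb
  | aac => aa
  | bacccabbb => baccabbb => bacabbb => baabbb => baaab
  | bcbbcbcba => bcacbcba => bcbcba

ac->a; bb->a; ca->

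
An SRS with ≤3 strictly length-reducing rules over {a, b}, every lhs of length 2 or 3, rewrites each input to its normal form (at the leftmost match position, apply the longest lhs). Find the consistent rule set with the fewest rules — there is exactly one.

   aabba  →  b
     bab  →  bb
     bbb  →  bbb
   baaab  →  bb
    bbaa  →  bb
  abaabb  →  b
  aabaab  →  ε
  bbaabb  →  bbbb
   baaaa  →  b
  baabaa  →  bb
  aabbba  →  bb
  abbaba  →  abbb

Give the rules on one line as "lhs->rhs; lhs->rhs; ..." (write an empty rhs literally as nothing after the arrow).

  | aabba => ba => b
  | bab => bb
  | bbb
  | baaab => baab => bab => bb

aab->; aba->a; ba->b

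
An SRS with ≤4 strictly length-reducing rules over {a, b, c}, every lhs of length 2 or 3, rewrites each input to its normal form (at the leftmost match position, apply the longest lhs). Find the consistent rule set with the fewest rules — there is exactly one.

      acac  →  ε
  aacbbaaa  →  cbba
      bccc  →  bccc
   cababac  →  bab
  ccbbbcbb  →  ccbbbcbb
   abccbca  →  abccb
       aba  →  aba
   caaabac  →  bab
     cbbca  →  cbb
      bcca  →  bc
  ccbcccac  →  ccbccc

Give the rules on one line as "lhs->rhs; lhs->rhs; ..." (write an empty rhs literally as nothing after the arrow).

aa->; ac->; ca->; caa->b

  | acac => ac => ε
  | aacbbaaa => cbbaaa => cbba
  | bccc
  | cababac => babac => bab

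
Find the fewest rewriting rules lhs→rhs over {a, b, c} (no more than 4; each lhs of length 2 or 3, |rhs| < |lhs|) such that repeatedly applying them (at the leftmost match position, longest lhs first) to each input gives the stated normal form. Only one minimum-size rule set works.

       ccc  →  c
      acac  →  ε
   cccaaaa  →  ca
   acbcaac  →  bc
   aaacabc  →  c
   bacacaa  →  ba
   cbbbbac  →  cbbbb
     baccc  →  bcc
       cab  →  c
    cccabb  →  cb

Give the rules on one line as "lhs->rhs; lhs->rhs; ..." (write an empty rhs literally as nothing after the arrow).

aa->a; ab->; ac->; ccc->c

  | ccc => c
  | acac => ac => ε
  | cccaaaa => caaaa => caaa => caa => ca
  | acbcaac => bcaac => bcac => bc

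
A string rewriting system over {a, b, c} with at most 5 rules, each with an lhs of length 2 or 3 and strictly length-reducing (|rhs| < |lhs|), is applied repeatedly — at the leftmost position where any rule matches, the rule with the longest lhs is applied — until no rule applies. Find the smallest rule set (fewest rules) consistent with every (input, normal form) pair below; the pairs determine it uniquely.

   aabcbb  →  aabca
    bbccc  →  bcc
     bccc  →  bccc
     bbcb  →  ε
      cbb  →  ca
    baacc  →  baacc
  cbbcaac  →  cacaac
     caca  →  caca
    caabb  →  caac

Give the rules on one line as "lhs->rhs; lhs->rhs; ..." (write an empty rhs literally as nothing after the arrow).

abb->ac; bb->; bbc->b; cbb->ca

  | aabcbb => aabca
  | bbccc => bcc
  | bccc
  | bbcb => bb => ε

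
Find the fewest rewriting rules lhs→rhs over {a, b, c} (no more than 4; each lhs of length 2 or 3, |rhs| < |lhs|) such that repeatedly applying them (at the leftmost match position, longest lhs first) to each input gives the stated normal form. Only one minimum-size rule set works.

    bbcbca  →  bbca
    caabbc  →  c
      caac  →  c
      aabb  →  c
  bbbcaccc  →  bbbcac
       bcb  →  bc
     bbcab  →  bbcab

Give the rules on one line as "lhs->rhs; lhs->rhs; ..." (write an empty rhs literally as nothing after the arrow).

  | bbcbca => bbcca => bbca
  | caabbc => ccbbc => cbbc => cbc => cc => c
  | caac => ccc => cc => c
  | aabb => cbb => cb => c

aa->c; cb->c; cc->c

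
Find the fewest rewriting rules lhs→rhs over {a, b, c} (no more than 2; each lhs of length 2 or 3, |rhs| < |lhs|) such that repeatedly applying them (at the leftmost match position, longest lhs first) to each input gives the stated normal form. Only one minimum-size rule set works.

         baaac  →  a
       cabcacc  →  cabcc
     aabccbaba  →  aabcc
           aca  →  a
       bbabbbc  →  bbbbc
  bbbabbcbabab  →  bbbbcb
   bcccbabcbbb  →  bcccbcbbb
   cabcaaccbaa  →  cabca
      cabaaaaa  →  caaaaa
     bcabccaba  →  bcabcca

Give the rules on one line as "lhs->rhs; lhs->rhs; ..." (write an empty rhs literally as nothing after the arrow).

ac->; ba->

  | baaac => aac => a
  | cabcacc => cabcc
  | aabccbaba => aabccba => aabcc
  | aca => a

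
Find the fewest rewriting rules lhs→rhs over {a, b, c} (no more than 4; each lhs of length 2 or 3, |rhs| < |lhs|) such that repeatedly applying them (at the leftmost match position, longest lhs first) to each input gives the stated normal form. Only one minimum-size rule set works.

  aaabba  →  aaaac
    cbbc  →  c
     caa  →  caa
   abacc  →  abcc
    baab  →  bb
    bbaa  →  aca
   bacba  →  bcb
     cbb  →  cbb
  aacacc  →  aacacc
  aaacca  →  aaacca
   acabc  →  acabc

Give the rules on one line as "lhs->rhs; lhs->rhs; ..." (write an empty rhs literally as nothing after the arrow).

ba->b; bba->ac; bbc->

  | aaabba => aaaac
  | cbbc => c
  | caa
  | abacc => abcc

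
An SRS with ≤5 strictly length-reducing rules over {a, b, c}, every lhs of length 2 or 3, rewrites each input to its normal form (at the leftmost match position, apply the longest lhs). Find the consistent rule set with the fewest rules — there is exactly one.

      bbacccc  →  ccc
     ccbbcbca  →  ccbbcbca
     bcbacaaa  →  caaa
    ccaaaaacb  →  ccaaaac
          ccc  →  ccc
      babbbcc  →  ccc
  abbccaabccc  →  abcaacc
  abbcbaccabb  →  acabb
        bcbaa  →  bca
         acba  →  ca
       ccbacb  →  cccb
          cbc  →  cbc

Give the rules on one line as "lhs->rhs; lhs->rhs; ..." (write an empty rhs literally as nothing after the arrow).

acb->c; ba->; bbb->c; bcc->c

  | bbacccc => bcccc => ccc
  | ccbbcbca
  | bcbacaaa => bccaaa => caaa
  | ccaaaaacb => ccaaaac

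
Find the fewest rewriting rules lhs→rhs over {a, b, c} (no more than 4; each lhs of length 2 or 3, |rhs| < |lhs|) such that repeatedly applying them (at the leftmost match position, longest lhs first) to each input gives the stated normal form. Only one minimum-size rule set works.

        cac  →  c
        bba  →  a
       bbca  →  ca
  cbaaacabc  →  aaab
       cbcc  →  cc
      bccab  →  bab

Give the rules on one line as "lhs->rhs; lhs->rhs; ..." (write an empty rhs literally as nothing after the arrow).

  | cac => c
  | bba => a
  | bbca => ca
  | cbaaacabc => aaacabc => aaabc => aaab

ac->; bb->; bc->b; cb->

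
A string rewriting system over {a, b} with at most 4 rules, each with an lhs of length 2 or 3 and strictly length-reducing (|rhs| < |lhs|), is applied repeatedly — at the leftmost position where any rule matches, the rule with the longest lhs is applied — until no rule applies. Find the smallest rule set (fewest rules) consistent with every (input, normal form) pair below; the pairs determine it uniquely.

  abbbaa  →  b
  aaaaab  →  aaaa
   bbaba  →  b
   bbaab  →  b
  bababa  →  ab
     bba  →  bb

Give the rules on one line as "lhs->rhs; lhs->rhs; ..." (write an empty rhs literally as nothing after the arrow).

aab->a; abb->; ba->b; bab->

  | abbbaa => baa => ba => b
  | aaaaab => aaaa
  | bbaba => ba => b
  | bbaab => bbab => b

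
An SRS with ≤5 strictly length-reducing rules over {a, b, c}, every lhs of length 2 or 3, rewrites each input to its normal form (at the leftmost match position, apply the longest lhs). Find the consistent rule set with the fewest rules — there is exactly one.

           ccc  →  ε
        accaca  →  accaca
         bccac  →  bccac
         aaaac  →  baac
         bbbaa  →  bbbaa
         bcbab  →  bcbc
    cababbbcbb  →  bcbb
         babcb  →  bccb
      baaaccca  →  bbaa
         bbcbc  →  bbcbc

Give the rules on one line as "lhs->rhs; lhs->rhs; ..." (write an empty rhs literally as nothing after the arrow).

aaa->ba; ab->c; abb->c; ccc->

  | ccc => ε
  | accaca
  | bccac
  | aaaac => baac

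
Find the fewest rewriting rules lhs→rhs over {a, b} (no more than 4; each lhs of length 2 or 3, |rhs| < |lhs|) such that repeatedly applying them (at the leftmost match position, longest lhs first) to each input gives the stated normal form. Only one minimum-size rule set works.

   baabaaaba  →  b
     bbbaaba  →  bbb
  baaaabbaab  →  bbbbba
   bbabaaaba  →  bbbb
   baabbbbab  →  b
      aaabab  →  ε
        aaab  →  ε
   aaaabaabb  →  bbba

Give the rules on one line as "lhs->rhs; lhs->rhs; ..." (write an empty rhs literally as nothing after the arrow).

aaa->ab; ab->; aba->bb; abb->

  | baabaaaba => babbaaba => baaba => babb => b
  | bbbaaba => bbbabb => bbb
  | baaaabbaab => bababbaab => bbbbbaab => bbbbba
  | bbabaaaba => bbbbaaba => bbbbabb => bbbb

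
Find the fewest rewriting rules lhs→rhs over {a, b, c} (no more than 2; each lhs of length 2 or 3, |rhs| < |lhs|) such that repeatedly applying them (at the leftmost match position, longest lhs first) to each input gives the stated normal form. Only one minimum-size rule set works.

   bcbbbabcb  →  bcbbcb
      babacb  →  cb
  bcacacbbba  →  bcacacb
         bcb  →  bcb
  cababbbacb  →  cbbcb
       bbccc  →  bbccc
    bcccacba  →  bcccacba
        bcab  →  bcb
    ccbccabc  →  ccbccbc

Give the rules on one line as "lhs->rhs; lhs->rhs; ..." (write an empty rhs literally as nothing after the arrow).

  | bcbbbabcb => bcbbcb
  | babacb => bbacb => cb
  | bcacacbbba => bcacacb
  | bcb

ab->b; bba->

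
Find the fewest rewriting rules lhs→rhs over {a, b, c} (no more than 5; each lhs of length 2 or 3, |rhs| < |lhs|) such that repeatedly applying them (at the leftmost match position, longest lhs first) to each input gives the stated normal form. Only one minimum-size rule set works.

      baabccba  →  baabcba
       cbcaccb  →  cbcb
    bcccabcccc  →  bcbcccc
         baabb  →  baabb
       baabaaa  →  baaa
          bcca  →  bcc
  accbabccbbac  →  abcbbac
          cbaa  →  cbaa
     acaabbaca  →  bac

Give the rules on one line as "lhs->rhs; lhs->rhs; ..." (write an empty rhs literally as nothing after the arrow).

  | baabccba => baabcba
  | cbcaccb => cbcccb => cbccb => cbcb
  | bcccabcccc => bcccbcccc => bccbcccc => bcbcccc
  | baabb

aba->; acb->; ca->c; ccb->cb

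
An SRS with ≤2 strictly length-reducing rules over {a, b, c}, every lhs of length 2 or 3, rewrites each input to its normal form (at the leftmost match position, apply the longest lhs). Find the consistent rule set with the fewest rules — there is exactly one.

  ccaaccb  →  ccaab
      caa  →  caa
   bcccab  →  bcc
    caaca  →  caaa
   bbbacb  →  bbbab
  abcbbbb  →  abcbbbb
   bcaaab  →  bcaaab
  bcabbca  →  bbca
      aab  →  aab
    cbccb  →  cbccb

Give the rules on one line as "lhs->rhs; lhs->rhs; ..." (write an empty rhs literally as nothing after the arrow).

ac->a; cab->

  | ccaaccb => ccaacb => ccaab
  | caa
  | bcccab => bcc
  | caaca => caaa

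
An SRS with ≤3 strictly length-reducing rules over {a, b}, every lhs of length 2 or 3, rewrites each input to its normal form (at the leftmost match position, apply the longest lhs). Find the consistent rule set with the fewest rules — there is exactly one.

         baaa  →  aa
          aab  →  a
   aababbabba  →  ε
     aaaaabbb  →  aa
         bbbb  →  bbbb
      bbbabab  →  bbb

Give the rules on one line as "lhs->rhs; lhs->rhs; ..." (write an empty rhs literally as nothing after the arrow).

  | baaa => aa
  | aab => a
  | aababbabba => aabbabba => ababba => abba => ba => ε
  | aaaaabbb => aaaabb => aaab => aa

ab->; ba->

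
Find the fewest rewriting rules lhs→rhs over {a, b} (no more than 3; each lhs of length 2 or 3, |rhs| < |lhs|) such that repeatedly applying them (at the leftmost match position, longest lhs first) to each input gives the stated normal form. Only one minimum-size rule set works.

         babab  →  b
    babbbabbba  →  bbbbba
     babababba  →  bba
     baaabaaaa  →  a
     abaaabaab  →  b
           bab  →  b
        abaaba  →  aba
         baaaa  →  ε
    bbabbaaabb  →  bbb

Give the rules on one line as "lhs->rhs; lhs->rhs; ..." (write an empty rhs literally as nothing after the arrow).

  | babab => bab => b
  | babbbabbba => bbbabbba => bbbbba
  | babababba => bababba => babba => bba
  | baaabaaaa => abaaaa => aaa => a

aa->; baa->; bab->b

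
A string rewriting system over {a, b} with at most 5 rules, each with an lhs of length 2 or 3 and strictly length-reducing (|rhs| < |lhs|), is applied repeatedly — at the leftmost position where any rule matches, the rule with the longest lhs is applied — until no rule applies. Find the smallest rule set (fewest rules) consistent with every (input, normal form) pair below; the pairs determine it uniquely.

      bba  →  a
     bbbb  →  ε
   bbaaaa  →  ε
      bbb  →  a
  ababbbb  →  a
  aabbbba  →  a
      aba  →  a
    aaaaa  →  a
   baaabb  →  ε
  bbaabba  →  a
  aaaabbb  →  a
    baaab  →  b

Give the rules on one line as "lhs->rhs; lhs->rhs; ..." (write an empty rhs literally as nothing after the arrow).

aa->; ab->; bb->; bbb->a

  | bba => a
  | bbbb => ab => ε
  | bbaaaa => aaaa => aa => ε
  | bbb => a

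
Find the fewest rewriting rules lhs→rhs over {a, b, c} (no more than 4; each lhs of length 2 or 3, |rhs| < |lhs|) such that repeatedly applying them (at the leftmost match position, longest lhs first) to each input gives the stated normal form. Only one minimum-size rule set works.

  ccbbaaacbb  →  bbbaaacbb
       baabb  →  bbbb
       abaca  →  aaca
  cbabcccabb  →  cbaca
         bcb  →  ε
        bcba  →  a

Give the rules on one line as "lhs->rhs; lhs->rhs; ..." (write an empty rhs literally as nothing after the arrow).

  | ccbbaaacbb => bbbaaacbb
  | baabb => bbbb
  | abaca => aaca
  | cbabcccabb => cbacccabb => cbabcabb => cbacabb => cbacab => cbaca

aab->bb; ab->a; bcb->; cc->b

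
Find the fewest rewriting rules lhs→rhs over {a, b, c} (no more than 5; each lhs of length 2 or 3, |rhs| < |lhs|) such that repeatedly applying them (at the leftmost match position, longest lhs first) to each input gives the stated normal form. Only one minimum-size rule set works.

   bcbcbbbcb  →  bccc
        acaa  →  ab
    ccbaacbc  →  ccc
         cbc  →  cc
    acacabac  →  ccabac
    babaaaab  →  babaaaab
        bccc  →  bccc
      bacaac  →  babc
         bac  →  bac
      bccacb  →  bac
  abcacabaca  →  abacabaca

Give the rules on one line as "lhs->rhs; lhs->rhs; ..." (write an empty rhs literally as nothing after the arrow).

aac->cc; caa->b; cac->ac; cb->c

  | bcbcbbbcb => bccbbbcb => bccbbcb => bccbcb => bcccb => bccc
  | acaa => ab
  | ccbaacbc => ccaacbc => cbcbc => ccbc => ccc
  | cbc => cc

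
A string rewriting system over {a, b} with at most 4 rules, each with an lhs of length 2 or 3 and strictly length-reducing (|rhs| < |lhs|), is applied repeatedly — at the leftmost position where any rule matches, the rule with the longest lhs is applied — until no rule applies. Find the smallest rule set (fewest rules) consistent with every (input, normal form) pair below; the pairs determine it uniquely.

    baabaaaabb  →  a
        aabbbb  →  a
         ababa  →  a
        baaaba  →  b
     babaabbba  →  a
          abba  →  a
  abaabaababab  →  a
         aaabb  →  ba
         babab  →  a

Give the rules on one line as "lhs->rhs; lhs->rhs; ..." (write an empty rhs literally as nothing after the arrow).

  | baabaaaabb => bbbaaaabb => abaaaabb => bbaaabb => aaaabb => baabb => bbbb => abb => ab => a
  | aabbbb => bbbbb => abbb => abb => ab => a
  | ababa => bbba => aba => bb => a
  | baaaba => bbaba => aaba => bba => aa => b

aa->b; ab->a; aba->bb; bb->a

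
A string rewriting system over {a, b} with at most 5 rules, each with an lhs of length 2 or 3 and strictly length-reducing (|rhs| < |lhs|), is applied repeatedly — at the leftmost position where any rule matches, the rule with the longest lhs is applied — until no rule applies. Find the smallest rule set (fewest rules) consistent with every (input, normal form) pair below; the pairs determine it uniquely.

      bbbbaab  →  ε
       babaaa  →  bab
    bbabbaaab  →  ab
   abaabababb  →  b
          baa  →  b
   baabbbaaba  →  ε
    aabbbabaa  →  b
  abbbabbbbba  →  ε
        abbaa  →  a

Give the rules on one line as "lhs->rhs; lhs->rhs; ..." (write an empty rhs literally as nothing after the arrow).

aa->; aaa->; bb->a; bbb->a

  | bbbbaab => abaab => abb => aa => ε
  | babaaa => bab
  | bbabbaaab => aabbaaab => bbaaab => aaaab => ab
  | abaabababb => abbababb => aaababb => babb => baa => b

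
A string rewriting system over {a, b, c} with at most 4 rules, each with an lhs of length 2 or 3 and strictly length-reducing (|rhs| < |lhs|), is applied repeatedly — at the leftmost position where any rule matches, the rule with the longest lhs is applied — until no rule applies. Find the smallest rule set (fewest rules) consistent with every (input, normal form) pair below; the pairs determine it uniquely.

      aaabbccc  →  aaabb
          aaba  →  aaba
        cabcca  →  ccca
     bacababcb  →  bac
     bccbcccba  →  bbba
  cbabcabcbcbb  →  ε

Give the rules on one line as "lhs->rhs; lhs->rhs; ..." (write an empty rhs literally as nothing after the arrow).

  | aaabbccc => aaabbcc => aaabbc => aaabb
  | aaba
  | cabcca => ccca
  | bacababcb => bacabcb => baccb => bac

abc->c; bc->b; cb->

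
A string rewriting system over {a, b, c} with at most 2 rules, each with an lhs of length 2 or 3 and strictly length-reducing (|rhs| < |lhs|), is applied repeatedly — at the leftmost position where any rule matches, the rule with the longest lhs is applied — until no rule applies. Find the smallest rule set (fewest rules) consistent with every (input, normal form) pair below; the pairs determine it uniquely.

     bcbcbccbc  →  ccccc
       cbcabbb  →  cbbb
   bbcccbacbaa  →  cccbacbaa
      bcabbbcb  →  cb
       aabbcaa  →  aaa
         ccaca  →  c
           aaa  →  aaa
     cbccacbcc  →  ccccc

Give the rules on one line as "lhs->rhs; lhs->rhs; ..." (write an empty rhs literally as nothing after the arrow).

  | bcbcbccbc => cbcbccbc => ccbccbc => ccccbc => ccccc
  | cbcabbb => ccabbb => cbbb
  | bbcccbacbaa => bcccbacbaa => cccbacbaa
  | bcabbbcb => cabbbcb => bbbcb => bbcb => bcb => cb

bc->c; ca->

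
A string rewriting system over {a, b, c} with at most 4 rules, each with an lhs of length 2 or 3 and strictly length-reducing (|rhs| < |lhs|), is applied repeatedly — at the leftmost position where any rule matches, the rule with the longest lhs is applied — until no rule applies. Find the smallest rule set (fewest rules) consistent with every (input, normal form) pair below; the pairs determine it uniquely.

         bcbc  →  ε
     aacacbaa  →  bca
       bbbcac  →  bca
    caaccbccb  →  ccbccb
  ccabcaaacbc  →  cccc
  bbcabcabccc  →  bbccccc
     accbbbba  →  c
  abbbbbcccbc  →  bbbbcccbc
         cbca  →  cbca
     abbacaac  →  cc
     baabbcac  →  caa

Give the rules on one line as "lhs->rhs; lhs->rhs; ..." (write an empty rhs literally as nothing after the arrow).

  | bcbc => aac => ab => ε
  | aacacbaa => abacbaa => acbaa => bbaa => bca
  | bbbcac => bbbcb => bbaa => bca
  | caaccbccb => cabcbccb => ccbccb

ab->; ac->b; ba->c; bcb->aa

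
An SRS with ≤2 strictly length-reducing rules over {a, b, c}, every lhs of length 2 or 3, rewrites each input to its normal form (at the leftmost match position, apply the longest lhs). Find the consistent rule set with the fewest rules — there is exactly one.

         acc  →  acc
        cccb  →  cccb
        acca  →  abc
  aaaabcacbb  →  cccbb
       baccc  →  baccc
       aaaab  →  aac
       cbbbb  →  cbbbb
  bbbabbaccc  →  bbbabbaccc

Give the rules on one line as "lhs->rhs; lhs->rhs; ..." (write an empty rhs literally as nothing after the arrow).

aab->c; cca->bc

  | acc
  | cccb
  | acca => abc
  | aaaabcacbb => aaccacbb => aabccbb => cccbb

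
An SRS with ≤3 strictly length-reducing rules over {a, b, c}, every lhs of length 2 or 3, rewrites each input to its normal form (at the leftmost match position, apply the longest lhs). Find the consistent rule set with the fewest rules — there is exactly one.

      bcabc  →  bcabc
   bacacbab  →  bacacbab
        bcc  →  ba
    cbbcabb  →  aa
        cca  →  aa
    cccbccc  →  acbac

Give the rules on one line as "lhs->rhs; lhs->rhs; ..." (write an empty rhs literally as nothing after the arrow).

  | bcabc
  | bacacbab
  | bcc => ba
  | cbbcabb => ccabb => aabb => aa

bb->; cc->a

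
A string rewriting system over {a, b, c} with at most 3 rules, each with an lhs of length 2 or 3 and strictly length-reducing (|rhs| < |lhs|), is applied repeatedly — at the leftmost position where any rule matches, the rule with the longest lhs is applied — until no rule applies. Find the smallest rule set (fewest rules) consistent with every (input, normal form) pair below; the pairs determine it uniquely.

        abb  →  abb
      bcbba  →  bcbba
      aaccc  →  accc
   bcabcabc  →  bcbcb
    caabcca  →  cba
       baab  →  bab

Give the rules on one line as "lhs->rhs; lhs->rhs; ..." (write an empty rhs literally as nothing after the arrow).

aa->a; abc->cb; ca->a

  | abb
  | bcbba
  | aaccc => accc
  | bcabcabc => babcabc => bcbabc => bcbcb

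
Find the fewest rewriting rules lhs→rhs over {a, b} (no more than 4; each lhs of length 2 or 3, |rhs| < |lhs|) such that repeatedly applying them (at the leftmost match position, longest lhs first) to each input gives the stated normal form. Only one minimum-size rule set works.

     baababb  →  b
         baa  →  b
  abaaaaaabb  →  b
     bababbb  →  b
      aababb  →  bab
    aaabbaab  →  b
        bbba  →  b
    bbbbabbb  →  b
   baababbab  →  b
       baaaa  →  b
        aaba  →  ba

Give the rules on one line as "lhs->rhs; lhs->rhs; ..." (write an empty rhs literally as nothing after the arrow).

  | baababb => bbabb => bbb => bb => b
  | baa => b
  | abaaaaaabb => bbaaaaabb => baaaabb => baabb => bbb => bb => b
  | bababbb => bbbbbb => bbbbb => bbbb => bbb => bb => b

aa->; aba->bb; bb->b; bba->b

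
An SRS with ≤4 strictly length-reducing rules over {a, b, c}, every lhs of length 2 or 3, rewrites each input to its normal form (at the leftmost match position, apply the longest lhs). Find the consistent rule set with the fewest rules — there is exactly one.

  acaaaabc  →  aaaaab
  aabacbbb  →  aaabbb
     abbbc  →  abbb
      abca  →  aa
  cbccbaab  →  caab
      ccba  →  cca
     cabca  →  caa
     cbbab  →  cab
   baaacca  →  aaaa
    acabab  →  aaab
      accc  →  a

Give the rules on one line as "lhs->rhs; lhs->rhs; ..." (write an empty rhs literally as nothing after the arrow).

  | acaaaabc => aaaaabc => aaaaab
  | aabacbbb => aaacbbb => aaabbb
  | abbbc => abbb
  | abca => aba => aa

ac->a; ba->a; bc->b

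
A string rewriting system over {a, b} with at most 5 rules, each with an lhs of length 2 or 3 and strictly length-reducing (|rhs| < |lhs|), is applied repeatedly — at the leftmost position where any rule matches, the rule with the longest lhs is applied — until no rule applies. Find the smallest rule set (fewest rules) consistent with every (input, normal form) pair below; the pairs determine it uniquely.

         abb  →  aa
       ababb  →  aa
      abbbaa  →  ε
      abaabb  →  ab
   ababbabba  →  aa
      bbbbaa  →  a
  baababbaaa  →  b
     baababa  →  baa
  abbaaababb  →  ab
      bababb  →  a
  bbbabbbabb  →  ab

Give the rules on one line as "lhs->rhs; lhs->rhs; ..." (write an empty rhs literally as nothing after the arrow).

  | abb => aa
  | ababb => abb => aa
  | abbbaa => aabaa => aaa => ε
  | abaabb => abab => ab

aaa->; aab->a; bab->b; bb->a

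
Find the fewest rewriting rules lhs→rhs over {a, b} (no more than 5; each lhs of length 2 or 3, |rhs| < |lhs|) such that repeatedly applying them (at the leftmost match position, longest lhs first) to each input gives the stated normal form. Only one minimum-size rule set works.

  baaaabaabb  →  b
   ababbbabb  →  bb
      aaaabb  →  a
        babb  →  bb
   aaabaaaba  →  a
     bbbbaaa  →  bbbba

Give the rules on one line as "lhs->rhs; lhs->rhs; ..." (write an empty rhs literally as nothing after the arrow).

  | baaaabaabb => baabaabb => baaaabb => baabb => bab => b
  | ababbbabb => aabbbabb => abbabb => babb => bb
  | aaaabb => aabb => ab => a
  | babb => bb

aaa->a; ab->a; abb->b; bab->b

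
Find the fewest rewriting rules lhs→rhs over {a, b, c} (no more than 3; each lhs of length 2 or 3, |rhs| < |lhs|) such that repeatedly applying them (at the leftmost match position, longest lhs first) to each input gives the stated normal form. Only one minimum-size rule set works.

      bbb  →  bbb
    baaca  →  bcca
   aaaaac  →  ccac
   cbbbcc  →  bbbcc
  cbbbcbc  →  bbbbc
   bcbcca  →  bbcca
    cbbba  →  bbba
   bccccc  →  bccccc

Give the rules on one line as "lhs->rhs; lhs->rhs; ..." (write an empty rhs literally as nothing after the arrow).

aa->c; cb->b

  | bbb
  | baaca => bcca
  | aaaaac => caaac => ccac
  | cbbbcc => bbbcc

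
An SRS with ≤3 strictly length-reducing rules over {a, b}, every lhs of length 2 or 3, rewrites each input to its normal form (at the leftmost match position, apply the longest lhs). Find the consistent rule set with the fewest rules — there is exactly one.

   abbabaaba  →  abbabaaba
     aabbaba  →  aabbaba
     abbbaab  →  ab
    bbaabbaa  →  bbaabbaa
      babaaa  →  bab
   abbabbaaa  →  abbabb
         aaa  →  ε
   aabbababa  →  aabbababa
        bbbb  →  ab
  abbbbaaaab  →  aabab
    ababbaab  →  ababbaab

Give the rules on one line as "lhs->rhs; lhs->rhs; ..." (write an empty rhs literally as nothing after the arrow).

  | abbabaaba
  | aabbaba
  | abbbaab => aaaab => ab
  | bbaabbaa

aaa->; bbb->a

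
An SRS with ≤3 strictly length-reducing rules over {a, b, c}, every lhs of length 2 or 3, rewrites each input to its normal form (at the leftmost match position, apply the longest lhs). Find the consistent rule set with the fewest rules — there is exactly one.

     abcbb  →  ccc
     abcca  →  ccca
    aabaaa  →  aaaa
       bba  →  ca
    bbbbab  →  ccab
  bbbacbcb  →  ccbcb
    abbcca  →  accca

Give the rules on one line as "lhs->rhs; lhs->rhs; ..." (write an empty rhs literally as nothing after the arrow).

  | abcbb => ccbb => ccc
  | abcca => ccca
  | aabaaa => aaaa
  | bba => ca

abc->cc; ba->; bb->c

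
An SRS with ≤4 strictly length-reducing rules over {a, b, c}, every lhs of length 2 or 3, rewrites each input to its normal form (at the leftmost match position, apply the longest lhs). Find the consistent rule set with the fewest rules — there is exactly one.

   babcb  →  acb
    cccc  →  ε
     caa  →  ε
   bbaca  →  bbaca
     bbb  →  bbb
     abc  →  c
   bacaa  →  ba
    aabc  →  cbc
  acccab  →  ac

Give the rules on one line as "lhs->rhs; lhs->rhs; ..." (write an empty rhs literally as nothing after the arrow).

aa->c; ab->; bab->a; cc->

  | babcb => acb
  | cccc => cc => ε
  | caa => cc => ε
  | bbaca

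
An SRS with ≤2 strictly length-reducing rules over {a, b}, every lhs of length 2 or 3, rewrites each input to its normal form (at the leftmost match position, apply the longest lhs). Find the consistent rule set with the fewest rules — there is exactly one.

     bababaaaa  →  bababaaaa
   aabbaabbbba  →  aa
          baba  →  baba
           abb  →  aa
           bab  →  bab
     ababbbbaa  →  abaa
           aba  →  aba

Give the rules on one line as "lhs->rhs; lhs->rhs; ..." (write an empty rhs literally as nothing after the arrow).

  | bababaaaa
  | aabbaabbbba => bbbaabbbba => abaabbbba => abbbbbba => aabbbba => bbbbba => abbba => aaba => bba => aa
  | baba
  | abb => aa

aab->bb; bb->a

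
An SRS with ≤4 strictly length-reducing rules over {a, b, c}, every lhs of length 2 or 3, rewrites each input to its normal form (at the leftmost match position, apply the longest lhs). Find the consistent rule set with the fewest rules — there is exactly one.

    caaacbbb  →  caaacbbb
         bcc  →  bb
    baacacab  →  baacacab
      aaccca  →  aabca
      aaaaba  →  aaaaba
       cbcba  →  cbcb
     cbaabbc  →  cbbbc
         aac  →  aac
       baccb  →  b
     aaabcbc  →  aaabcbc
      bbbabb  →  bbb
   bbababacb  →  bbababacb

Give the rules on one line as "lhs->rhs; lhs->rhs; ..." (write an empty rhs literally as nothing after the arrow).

abb->; cba->cb; cc->b

  | caaacbbb
  | bcc => bb
  | baacacab
  | aaccca => aabca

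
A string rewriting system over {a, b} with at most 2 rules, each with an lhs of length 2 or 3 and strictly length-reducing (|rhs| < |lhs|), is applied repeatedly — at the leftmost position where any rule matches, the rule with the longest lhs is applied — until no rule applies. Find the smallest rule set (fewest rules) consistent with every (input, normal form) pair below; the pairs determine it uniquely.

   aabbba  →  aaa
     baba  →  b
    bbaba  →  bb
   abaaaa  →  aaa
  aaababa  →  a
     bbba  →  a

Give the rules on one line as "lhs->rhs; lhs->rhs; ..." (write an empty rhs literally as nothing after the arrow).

  | aabbba => aaa
  | baba => b
  | bbaba => bb
  | abaaaa => aaa

aba->; bbb->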